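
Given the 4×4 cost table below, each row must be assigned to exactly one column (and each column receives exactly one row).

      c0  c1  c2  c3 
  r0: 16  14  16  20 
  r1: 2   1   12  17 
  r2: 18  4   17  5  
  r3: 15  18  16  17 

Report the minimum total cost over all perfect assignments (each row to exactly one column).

Minimum assignment cost: 37

one of 2 optimal assignments: row0→col1 (cost 14), row1→col0 (cost 2), row2→col3 (cost 5), row3→col2 (cost 16)
total = 14 + 2 + 5 + 16 = 37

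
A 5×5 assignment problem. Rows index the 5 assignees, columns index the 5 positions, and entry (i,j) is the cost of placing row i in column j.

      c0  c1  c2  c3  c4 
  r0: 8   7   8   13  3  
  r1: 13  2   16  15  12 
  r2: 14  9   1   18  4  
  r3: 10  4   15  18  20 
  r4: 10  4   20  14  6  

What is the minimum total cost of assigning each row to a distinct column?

Minimum assignment cost: 30

optimal assignment: row0→col4 (cost 3), row1→col1 (cost 2), row2→col2 (cost 1), row3→col0 (cost 10), row4→col3 (cost 14)
total = 3 + 2 + 1 + 10 + 14 = 30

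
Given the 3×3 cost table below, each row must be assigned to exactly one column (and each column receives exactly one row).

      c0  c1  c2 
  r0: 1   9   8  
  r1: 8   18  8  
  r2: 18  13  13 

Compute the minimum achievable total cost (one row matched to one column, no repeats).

Minimum assignment cost: 22

optimal assignment: row0→col0 (cost 1), row1→col2 (cost 8), row2→col1 (cost 13)
total = 1 + 8 + 13 = 22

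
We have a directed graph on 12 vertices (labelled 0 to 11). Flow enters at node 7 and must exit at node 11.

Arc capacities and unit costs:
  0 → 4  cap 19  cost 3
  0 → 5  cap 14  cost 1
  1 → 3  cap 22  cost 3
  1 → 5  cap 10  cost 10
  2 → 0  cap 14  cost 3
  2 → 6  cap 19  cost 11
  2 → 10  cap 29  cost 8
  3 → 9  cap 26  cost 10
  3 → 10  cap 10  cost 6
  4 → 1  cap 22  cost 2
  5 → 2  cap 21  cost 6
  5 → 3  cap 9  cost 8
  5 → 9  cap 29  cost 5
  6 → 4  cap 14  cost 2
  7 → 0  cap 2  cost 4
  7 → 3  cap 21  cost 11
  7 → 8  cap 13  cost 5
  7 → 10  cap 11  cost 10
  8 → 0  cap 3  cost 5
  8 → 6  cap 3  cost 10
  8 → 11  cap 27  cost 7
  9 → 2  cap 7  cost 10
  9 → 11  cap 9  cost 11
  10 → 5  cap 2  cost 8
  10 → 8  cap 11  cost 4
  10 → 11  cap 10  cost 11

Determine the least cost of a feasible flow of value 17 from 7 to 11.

shortest-cost path #1: 7→8→11 push 13 @ unit cost 12 (adds 156)
shortest-cost path #2: 7→10→11 push 4 @ unit cost 21 (adds 84)
total cost = 240

Minimum cost for 17 units: 240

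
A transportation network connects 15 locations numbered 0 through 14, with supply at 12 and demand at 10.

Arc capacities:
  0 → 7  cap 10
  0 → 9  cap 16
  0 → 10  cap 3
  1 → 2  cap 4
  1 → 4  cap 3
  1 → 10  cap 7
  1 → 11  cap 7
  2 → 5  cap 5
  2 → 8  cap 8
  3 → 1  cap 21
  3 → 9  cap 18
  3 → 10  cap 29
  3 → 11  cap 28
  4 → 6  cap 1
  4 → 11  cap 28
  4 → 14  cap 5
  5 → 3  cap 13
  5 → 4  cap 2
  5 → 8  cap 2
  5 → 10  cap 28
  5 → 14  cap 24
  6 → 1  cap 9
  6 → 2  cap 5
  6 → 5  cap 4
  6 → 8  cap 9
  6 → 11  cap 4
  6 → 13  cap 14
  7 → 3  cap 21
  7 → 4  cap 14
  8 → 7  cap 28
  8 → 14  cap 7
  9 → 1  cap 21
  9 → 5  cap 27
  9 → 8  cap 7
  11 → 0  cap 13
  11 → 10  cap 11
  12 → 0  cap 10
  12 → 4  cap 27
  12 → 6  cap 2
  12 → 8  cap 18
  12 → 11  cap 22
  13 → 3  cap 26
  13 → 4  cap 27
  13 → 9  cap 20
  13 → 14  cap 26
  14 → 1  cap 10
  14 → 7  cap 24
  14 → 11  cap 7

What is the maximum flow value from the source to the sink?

augment #1: 12→0→10 bottleneck 3, total now 3
augment #2: 12→11→10 bottleneck 11, total now 14
augment #3: 12→6→1→10 bottleneck 2, total now 16
augment #4: 12→0→7→3→10 bottleneck 7, total now 23
augment #5: 12→4→6→1→10 bottleneck 1, total now 24
augment #6: 12→4→14→1→10 bottleneck 4, total now 28
augment #7: 12→8→7→3→10 bottleneck 14, total now 42
augment #8: 12→11→0→9→5→10 bottleneck 11, total now 53
augment #9: 12→4→11→0→9→5→10 bottleneck 2, total now 55
augment #10: 12→4→14→1→2→5→10 bottleneck 1, total now 56
augment #11: 12→8→7→0→9→5→10 bottleneck 3, total now 59
augment #12: 12→8→14→1→2→5→10 bottleneck 1, total now 60

Maximum flow value: 60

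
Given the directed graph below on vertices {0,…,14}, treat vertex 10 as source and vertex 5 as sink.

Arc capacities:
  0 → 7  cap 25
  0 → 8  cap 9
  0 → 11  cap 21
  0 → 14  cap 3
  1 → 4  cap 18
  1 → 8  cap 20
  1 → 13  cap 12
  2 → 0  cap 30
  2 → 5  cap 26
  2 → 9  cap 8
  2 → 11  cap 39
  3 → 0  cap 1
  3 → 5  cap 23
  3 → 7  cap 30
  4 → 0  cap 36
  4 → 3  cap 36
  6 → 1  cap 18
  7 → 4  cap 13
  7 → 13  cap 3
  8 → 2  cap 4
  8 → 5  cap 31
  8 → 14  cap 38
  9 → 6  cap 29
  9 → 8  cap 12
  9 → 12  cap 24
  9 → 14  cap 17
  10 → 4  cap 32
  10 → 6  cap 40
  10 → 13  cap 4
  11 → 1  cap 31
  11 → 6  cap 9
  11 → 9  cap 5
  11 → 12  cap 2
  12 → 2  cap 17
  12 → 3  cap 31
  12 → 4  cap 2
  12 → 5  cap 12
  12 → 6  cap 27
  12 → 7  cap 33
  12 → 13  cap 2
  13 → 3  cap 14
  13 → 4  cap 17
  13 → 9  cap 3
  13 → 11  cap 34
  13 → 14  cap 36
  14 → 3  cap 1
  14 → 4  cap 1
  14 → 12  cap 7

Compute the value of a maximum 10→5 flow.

Maximum flow value: 54

augment #1: 10→4→3→5 bottleneck 23, total now 23
augment #2: 10→4→0→8→5 bottleneck 9, total now 32
augment #3: 10→6→1→8→5 bottleneck 18, total now 50
augment #4: 10→13→9→8→5 bottleneck 3, total now 53
augment #5: 10→13→11→12→5 bottleneck 1, total now 54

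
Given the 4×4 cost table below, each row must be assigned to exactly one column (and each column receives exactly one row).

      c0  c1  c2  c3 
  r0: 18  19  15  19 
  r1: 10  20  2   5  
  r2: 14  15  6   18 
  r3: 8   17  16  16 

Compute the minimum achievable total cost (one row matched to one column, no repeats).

optimal assignment: row0→col1 (cost 19), row1→col3 (cost 5), row2→col2 (cost 6), row3→col0 (cost 8)
total = 19 + 5 + 6 + 8 = 38

Minimum assignment cost: 38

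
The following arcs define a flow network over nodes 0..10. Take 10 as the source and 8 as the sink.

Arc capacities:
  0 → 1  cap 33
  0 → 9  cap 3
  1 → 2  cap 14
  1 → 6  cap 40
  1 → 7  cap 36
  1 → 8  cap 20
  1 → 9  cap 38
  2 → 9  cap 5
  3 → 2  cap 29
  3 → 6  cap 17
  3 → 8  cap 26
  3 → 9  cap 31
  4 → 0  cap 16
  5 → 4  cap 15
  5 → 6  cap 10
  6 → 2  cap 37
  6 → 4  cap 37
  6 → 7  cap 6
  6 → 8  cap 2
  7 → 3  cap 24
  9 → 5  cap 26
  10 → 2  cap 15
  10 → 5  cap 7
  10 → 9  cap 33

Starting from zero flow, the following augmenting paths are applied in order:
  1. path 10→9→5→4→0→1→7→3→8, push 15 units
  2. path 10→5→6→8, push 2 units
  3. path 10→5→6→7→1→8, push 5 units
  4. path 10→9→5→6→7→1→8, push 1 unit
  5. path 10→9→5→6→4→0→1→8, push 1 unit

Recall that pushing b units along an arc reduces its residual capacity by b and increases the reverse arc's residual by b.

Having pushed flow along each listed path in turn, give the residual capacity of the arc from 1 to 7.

Residual capacity of (1,7): 27

after path 1 (10→9→5→4→0→1→7→3→8, push 15): res(1,7)=21
after path 2 (10→5→6→8, push 2): res(1,7)=21
after path 3 (10→5→6→7→1→8, push 5): res(1,7)=26
after path 4 (10→9→5→6→7→1→8, push 1): res(1,7)=27
after path 5 (10→9→5→6→4→0→1→8, push 1): res(1,7)=27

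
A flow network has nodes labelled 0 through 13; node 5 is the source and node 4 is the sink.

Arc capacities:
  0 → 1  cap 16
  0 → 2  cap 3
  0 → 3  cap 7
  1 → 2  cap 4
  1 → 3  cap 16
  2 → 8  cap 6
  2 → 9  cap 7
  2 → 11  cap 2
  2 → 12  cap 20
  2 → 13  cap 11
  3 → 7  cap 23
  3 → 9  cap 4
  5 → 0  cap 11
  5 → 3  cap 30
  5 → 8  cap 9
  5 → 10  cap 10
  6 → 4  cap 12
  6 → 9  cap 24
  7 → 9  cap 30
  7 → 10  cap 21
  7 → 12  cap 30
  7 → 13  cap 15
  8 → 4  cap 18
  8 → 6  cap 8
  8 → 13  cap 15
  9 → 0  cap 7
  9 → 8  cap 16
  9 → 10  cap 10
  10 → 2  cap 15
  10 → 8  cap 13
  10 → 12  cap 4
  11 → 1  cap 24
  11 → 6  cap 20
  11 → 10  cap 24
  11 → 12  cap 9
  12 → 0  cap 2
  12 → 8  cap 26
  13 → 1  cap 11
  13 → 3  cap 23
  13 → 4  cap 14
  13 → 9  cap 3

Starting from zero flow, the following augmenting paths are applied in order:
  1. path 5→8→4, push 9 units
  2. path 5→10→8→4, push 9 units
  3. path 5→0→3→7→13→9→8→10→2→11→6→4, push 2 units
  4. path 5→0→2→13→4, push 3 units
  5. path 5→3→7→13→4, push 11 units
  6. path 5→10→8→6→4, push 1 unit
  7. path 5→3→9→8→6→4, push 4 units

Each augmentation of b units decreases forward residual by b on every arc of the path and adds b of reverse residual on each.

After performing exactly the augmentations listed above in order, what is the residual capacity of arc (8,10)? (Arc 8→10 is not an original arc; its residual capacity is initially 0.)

after path 1 (5→8→4, push 9): res(8,10)=0
after path 2 (5→10→8→4, push 9): res(8,10)=9
after path 3 (5→0→3→7→13→9→8→10→2→11→6→4, push 2): res(8,10)=7
after path 4 (5→0→2→13→4, push 3): res(8,10)=7
after path 5 (5→3→7→13→4, push 11): res(8,10)=7
after path 6 (5→10→8→6→4, push 1): res(8,10)=8
after path 7 (5→3→9→8→6→4, push 4): res(8,10)=8

Residual capacity of (8,10): 8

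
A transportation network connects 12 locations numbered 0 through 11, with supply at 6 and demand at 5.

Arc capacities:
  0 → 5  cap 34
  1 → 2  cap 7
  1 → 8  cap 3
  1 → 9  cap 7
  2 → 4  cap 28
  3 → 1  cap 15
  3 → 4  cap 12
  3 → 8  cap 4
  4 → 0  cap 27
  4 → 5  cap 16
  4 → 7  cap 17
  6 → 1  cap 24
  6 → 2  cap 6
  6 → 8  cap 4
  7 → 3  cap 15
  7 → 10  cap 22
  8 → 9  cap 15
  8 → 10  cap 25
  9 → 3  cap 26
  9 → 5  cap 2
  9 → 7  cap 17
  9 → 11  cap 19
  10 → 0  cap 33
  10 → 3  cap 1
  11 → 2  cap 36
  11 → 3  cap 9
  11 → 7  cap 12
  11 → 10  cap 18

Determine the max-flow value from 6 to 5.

augment #1: 6→1→9→5 bottleneck 2, total now 2
augment #2: 6→2→4→5 bottleneck 6, total now 8
augment #3: 6→1→2→4→5 bottleneck 7, total now 15
augment #4: 6→8→10→0→5 bottleneck 4, total now 19
augment #5: 6→1→8→10→0→5 bottleneck 3, total now 22
augment #6: 6→1→9→3→4→5 bottleneck 3, total now 25
augment #7: 6→1→9→3→4→0→5 bottleneck 2, total now 27

Maximum flow value: 27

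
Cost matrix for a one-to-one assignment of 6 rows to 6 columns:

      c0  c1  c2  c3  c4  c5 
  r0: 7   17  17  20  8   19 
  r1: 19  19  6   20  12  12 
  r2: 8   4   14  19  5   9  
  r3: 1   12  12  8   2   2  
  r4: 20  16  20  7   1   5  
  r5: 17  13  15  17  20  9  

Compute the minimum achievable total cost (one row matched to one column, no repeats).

one of 3 optimal assignments: row0→col0 (cost 7), row1→col2 (cost 6), row2→col1 (cost 4), row3→col3 (cost 8), row4→col4 (cost 1), row5→col5 (cost 9)
total = 7 + 6 + 4 + 8 + 1 + 9 = 35

Minimum assignment cost: 35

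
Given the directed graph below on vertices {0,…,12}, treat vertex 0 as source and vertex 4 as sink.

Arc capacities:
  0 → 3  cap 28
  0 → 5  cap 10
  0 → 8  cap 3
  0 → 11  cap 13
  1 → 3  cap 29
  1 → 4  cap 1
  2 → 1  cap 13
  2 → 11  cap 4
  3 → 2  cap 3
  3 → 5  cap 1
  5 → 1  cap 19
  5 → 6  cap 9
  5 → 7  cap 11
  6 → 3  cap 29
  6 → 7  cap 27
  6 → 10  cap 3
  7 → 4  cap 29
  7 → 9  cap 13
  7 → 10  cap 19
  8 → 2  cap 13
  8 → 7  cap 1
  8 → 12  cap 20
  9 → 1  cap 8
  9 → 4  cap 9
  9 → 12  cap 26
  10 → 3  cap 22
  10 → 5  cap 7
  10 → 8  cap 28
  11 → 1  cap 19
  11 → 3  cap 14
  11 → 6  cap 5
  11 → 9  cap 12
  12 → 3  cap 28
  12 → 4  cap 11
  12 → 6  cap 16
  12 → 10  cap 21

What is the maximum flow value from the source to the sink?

Maximum flow value: 30

augment #1: 0→5→1→4 bottleneck 1, total now 1
augment #2: 0→5→7→4 bottleneck 9, total now 10
augment #3: 0→8→7→4 bottleneck 1, total now 11
augment #4: 0→8→12→4 bottleneck 2, total now 13
augment #5: 0→11→9→4 bottleneck 9, total now 22
augment #6: 0→3→5→7→4 bottleneck 1, total now 23
augment #7: 0→11→6→7→4 bottleneck 4, total now 27
augment #8: 0→3→2→1→5→7→4 bottleneck 1, total now 28
augment #9: 0→3→2→11→6→7→4 bottleneck 1, total now 29
augment #10: 0→3→2→11→9→12→4 bottleneck 1, total now 30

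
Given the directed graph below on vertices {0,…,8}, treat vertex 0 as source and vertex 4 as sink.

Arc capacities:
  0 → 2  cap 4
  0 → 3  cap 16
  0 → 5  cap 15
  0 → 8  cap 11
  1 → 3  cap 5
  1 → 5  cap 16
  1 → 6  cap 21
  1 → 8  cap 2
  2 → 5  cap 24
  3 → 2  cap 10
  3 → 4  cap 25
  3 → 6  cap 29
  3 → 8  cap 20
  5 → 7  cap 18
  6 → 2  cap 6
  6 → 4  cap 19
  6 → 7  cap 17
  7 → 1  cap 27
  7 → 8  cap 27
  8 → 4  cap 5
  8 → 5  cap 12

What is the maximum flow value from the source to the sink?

augment #1: 0→3→4 bottleneck 16, total now 16
augment #2: 0→8→4 bottleneck 5, total now 21
augment #3: 0→5→7→1→3→4 bottleneck 5, total now 26
augment #4: 0→5→7→1→6→4 bottleneck 10, total now 36
augment #5: 0→2→5→7→1→6→4 bottleneck 3, total now 39

Maximum flow value: 39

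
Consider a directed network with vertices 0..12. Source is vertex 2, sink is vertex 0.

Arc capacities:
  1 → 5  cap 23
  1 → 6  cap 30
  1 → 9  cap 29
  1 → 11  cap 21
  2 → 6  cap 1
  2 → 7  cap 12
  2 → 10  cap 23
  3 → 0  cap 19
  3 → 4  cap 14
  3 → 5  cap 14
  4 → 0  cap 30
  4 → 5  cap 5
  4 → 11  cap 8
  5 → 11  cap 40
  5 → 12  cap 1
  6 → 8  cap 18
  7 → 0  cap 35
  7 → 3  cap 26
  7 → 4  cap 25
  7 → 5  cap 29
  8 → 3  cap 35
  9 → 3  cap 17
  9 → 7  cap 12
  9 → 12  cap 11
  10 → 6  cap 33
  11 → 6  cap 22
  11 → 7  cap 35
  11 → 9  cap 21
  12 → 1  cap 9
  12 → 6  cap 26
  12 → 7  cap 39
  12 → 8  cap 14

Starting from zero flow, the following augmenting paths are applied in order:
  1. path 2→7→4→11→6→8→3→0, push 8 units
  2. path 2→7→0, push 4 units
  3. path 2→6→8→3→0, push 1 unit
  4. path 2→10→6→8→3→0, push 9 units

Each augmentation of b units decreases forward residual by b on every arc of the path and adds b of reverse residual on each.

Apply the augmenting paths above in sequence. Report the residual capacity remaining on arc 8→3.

after path 1 (2→7→4→11→6→8→3→0, push 8): res(8,3)=27
after path 2 (2→7→0, push 4): res(8,3)=27
after path 3 (2→6→8→3→0, push 1): res(8,3)=26
after path 4 (2→10→6→8→3→0, push 9): res(8,3)=17

Residual capacity of (8,3): 17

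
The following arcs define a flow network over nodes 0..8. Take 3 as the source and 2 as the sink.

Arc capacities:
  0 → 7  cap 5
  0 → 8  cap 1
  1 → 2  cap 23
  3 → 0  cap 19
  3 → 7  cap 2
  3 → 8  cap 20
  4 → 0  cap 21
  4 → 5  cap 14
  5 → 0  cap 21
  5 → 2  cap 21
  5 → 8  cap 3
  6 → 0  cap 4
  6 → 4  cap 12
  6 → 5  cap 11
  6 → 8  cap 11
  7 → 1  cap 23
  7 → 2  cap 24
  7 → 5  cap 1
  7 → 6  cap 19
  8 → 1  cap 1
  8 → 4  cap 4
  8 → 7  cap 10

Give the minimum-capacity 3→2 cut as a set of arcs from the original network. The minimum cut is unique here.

Min-cut arcs: {(0,7), (3,7), (8,1), (8,4), (8,7)} (total capacity 22)

augment #1: 3→7→2 push 2
augment #2: 3→0→7→2 push 5
augment #3: 3→8→1→2 push 1
augment #4: 3→8→7→2 push 10
augment #5: 3→8→4→5→2 push 4
max flow = 22; residual-reachable set from 3 gives S-side
cut edges (S→T): {(0,7), (3,7), (8,1), (8,4), (8,7)} total cap 22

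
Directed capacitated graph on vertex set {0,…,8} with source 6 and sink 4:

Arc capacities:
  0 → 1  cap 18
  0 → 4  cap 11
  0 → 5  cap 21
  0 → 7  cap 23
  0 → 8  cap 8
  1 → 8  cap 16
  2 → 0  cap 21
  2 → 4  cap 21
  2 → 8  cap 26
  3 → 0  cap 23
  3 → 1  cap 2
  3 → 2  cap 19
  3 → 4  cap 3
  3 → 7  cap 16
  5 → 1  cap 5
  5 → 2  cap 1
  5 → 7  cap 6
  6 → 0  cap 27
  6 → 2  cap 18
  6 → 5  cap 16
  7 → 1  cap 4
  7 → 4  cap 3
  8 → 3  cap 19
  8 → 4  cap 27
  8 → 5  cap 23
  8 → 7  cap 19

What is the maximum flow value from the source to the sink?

Maximum flow value: 57

augment #1: 6→0→4 bottleneck 11, total now 11
augment #2: 6→2→4 bottleneck 18, total now 29
augment #3: 6→0→7→4 bottleneck 3, total now 32
augment #4: 6→0→8→4 bottleneck 8, total now 40
augment #5: 6→5→2→4 bottleneck 1, total now 41
augment #6: 6→0→1→8→4 bottleneck 5, total now 46
augment #7: 6→5→1→8→4 bottleneck 5, total now 51
augment #8: 6→5→7→1→8→4 bottleneck 4, total now 55
augment #9: 6→5→7→0→1→8→4 bottleneck 2, total now 57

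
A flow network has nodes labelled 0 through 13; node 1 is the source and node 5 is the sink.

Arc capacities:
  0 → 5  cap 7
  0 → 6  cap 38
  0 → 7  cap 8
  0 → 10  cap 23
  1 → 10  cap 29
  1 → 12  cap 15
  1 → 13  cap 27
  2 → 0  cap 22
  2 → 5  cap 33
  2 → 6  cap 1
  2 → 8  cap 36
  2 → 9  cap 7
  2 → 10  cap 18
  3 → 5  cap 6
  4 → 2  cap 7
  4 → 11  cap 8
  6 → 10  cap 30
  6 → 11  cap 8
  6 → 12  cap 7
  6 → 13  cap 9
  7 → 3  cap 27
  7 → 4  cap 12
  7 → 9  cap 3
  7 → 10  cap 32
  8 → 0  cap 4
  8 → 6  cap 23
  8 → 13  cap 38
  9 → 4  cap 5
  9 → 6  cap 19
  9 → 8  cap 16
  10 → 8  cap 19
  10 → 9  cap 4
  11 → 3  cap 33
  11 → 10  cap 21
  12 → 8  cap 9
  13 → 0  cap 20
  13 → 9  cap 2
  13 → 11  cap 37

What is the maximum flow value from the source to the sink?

Maximum flow value: 20

augment #1: 1→13→0→5 bottleneck 7, total now 7
augment #2: 1→13→11→3→5 bottleneck 6, total now 13
augment #3: 1→10→9→4→2→5 bottleneck 4, total now 17
augment #4: 1→13→9→4→2→5 bottleneck 1, total now 18
augment #5: 1→13→0→7→4→2→5 bottleneck 2, total now 20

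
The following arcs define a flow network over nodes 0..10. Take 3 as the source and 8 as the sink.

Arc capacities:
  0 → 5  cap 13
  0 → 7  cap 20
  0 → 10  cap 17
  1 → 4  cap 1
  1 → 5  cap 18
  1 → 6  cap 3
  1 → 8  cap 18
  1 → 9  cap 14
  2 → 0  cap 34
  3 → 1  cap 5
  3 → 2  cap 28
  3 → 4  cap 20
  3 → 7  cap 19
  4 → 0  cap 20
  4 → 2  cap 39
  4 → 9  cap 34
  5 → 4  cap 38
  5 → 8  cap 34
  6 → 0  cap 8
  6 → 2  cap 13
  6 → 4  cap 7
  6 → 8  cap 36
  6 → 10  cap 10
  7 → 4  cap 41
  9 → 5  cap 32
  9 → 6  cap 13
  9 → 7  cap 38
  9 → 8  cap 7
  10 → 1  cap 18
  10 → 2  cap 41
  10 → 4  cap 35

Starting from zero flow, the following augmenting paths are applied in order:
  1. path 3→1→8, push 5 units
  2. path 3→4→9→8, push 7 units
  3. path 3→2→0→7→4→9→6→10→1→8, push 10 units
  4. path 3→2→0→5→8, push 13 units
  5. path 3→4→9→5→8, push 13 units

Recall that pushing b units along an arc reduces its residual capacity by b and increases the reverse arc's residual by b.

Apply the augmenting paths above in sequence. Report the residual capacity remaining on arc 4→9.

Residual capacity of (4,9): 4

after path 1 (3→1→8, push 5): res(4,9)=34
after path 2 (3→4→9→8, push 7): res(4,9)=27
after path 3 (3→2→0→7→4→9→6→10→1→8, push 10): res(4,9)=17
after path 4 (3→2→0→5→8, push 13): res(4,9)=17
after path 5 (3→4→9→5→8, push 13): res(4,9)=4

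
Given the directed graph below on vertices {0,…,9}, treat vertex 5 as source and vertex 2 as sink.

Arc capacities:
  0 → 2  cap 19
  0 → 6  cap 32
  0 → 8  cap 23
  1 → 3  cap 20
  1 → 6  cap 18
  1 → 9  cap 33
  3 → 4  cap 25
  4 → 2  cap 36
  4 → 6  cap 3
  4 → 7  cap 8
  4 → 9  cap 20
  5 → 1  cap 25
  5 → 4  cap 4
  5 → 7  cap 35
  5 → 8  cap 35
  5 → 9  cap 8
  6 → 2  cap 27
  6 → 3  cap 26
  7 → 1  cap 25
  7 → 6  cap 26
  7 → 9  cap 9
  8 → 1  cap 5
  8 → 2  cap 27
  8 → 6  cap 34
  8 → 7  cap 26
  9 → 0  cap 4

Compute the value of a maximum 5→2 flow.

Maximum flow value: 87

augment #1: 5→4→2 bottleneck 4, total now 4
augment #2: 5→8→2 bottleneck 27, total now 31
augment #3: 5→1→6→2 bottleneck 18, total now 49
augment #4: 5→7→6→2 bottleneck 9, total now 58
augment #5: 5→9→0→2 bottleneck 4, total now 62
augment #6: 5→1→3→4→2 bottleneck 7, total now 69
augment #7: 5→7→1→3→4→2 bottleneck 13, total now 82
augment #8: 5→7→6→3→4→2 bottleneck 5, total now 87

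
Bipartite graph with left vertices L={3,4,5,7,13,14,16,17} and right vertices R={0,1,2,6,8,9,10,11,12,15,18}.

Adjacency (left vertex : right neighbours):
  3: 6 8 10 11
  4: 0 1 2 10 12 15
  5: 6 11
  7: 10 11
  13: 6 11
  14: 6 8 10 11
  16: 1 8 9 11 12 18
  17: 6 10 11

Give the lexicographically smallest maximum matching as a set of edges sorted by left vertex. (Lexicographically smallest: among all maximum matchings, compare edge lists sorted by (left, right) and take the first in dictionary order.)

Lex-smallest maximum matching: {(3,6), (4,0), (5,11), (7,10), (14,8), (16,1)}

|M| = 6 (so the lex-smallest maximum matching has 6 edges)
process left vertices in ascending order; for each, take the smallest-labelled available neighbour that still permits 6 edges overall, or leave it unmatched if none does
lex-smallest matching: {3-6, 4-0, 5-11, 7-10, 14-8, 16-1}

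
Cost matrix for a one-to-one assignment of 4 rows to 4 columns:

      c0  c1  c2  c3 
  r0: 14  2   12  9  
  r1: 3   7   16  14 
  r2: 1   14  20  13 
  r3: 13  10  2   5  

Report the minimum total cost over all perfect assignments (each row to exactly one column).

one of 2 optimal assignments: row0→col1 (cost 2), row1→col3 (cost 14), row2→col0 (cost 1), row3→col2 (cost 2)
total = 2 + 14 + 1 + 2 = 19

Minimum assignment cost: 19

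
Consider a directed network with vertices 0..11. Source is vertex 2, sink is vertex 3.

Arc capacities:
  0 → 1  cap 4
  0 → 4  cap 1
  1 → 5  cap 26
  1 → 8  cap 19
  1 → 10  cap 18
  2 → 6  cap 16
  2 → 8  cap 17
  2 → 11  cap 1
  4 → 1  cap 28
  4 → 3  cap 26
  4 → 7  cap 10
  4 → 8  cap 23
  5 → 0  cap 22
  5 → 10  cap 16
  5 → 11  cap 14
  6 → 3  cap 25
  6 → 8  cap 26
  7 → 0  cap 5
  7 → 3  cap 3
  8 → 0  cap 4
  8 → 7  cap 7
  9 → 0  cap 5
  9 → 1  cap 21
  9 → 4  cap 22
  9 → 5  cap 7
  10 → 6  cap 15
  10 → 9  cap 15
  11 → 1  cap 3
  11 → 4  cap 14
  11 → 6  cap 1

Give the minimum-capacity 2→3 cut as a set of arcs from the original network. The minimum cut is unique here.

Min-cut arcs: {(0,1), (0,4), (2,6), (2,11), (7,3)} (total capacity 25)

augment #1: 2→6→3 push 16
augment #2: 2→8→7→3 push 3
augment #3: 2→11→4→3 push 1
augment #4: 2→8→0→4→3 push 1
augment #5: 2→8→0→1→10→6→3 push 3
augment #6: 2→8→7→0→1→10→6→3 push 1
max flow = 25; residual-reachable set from 2 gives S-side
cut edges (S→T): {(0,1), (0,4), (2,6), (2,11), (7,3)} total cap 25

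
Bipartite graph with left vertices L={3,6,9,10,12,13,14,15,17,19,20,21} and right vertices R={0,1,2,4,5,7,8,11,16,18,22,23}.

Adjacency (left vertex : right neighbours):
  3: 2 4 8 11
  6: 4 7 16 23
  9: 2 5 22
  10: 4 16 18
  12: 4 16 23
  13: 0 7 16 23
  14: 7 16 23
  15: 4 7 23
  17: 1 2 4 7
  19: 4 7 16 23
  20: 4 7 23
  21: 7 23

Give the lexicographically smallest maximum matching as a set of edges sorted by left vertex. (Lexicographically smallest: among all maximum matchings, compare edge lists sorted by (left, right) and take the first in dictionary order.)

|M| = 9 (so the lex-smallest maximum matching has 9 edges)
process left vertices in ascending order; for each, take the smallest-labelled available neighbour that still permits 9 edges overall, or leave it unmatched if none does
lex-smallest matching: {3-2, 6-4, 9-5, 10-18, 12-16, 13-0, 14-7, 15-23, 17-1}

Lex-smallest maximum matching: {(3,2), (6,4), (9,5), (10,18), (12,16), (13,0), (14,7), (15,23), (17,1)}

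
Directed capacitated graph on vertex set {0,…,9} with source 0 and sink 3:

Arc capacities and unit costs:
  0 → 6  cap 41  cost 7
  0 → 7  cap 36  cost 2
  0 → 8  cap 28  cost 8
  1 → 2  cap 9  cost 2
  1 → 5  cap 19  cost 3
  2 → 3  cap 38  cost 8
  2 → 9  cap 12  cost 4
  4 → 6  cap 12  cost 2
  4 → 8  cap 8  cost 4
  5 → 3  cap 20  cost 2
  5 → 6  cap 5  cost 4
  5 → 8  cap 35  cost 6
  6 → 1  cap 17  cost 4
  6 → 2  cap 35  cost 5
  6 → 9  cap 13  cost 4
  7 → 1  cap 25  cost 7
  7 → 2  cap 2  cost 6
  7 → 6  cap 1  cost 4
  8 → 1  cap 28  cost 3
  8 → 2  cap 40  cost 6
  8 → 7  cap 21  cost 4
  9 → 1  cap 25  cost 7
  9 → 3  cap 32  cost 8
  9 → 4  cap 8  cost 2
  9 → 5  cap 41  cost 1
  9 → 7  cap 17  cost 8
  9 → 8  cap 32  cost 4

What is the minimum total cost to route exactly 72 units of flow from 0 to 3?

Minimum cost for 72 units: 1304

shortest-cost path #1: 0→7→6→9→5→3 push 1 @ unit cost 13 (adds 13)
shortest-cost path #2: 0→6→9→5→3 push 12 @ unit cost 14 (adds 168)
shortest-cost path #3: 0→7→1→5→3 push 7 @ unit cost 14 (adds 98)
shortest-cost path #4: 0→7→2→3 push 2 @ unit cost 16 (adds 32)
shortest-cost path #5: 0→7→1→2→3 push 9 @ unit cost 19 (adds 171)
shortest-cost path #6: 0→7→1→5→9→3 push 9 @ unit cost 19 (adds 171)
shortest-cost path #7: 0→6→2→3 push 27 @ unit cost 20 (adds 540)
shortest-cost path #8: 0→6→2→1→5→9→3 push 2 @ unit cost 20 (adds 40)
shortest-cost path #9: 0→8→1→5→9→3 push 1 @ unit cost 21 (adds 21)
shortest-cost path #10: 0→8→1→2→9→3 push 2 @ unit cost 25 (adds 50)
total cost = 1304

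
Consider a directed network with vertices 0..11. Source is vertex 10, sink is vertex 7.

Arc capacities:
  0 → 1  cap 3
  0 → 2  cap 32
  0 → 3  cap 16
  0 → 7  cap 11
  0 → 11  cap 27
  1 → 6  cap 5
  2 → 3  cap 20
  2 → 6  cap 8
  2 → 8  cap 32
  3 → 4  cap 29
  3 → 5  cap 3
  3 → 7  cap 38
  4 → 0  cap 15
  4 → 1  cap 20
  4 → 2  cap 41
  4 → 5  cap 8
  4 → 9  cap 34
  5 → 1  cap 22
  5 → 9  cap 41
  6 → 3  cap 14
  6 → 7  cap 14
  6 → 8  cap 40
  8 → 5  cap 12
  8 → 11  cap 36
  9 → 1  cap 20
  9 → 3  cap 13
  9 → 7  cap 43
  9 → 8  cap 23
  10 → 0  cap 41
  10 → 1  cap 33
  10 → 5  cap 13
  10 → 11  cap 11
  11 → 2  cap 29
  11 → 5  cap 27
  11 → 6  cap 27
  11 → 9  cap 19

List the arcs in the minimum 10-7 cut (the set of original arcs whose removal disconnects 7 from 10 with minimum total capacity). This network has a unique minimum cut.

Min-cut arcs: {(1,6), (10,0), (10,5), (10,11)} (total capacity 70)

augment #1: 10→0→7 push 11
augment #2: 10→0→3→7 push 16
augment #3: 10→1→6→7 push 5
augment #4: 10→5→9→7 push 13
augment #5: 10→11→6→7 push 9
augment #6: 10→11→9→7 push 2
augment #7: 10→0→2→3→7 push 14
max flow = 70; residual-reachable set from 10 gives S-side
cut edges (S→T): {(1,6), (10,0), (10,5), (10,11)} total cap 70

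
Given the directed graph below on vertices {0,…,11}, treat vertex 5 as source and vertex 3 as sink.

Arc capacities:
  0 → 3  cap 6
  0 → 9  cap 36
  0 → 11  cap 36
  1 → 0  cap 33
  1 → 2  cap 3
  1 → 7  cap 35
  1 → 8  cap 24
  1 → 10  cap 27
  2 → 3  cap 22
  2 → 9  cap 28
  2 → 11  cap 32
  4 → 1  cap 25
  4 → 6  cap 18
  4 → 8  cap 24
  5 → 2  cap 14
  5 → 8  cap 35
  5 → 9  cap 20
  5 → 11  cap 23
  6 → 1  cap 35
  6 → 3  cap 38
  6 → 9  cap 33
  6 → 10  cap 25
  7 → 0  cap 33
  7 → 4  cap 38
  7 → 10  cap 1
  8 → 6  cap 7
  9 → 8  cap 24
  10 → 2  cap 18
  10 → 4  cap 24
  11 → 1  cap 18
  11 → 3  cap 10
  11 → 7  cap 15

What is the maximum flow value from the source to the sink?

Maximum flow value: 44

augment #1: 5→2→3 bottleneck 14, total now 14
augment #2: 5→11→3 bottleneck 10, total now 24
augment #3: 5→8→6→3 bottleneck 7, total now 31
augment #4: 5→11→1→0→3 bottleneck 6, total now 37
augment #5: 5→11→1→2→3 bottleneck 3, total now 40
augment #6: 5→11→1→10→2→3 bottleneck 4, total now 44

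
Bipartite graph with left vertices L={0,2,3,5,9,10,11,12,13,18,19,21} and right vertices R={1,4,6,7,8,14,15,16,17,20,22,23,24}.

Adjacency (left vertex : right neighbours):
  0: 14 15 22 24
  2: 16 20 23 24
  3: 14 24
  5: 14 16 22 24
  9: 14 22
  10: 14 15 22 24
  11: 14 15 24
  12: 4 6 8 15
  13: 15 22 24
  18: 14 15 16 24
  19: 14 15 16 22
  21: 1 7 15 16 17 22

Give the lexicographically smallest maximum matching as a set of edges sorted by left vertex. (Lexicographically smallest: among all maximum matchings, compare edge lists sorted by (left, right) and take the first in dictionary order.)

Lex-smallest maximum matching: {(0,14), (2,20), (3,24), (5,16), (9,22), (10,15), (12,4), (21,1)}

|M| = 8 (so the lex-smallest maximum matching has 8 edges)
process left vertices in ascending order; for each, take the smallest-labelled available neighbour that still permits 8 edges overall, or leave it unmatched if none does
lex-smallest matching: {0-14, 2-20, 3-24, 5-16, 9-22, 10-15, 12-4, 21-1}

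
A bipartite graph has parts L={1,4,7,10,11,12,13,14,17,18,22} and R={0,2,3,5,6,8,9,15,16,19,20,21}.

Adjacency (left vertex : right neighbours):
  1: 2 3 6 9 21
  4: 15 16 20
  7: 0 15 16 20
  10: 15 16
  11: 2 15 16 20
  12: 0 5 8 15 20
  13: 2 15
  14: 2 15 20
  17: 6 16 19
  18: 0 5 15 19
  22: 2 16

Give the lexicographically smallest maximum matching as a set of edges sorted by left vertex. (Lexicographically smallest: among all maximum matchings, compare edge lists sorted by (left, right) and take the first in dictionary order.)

Lex-smallest maximum matching: {(1,3), (4,15), (7,0), (10,16), (11,2), (12,5), (14,20), (17,6), (18,19)}

|M| = 9 (so the lex-smallest maximum matching has 9 edges)
process left vertices in ascending order; for each, take the smallest-labelled available neighbour that still permits 9 edges overall, or leave it unmatched if none does
lex-smallest matching: {1-3, 4-15, 7-0, 10-16, 11-2, 12-5, 14-20, 17-6, 18-19}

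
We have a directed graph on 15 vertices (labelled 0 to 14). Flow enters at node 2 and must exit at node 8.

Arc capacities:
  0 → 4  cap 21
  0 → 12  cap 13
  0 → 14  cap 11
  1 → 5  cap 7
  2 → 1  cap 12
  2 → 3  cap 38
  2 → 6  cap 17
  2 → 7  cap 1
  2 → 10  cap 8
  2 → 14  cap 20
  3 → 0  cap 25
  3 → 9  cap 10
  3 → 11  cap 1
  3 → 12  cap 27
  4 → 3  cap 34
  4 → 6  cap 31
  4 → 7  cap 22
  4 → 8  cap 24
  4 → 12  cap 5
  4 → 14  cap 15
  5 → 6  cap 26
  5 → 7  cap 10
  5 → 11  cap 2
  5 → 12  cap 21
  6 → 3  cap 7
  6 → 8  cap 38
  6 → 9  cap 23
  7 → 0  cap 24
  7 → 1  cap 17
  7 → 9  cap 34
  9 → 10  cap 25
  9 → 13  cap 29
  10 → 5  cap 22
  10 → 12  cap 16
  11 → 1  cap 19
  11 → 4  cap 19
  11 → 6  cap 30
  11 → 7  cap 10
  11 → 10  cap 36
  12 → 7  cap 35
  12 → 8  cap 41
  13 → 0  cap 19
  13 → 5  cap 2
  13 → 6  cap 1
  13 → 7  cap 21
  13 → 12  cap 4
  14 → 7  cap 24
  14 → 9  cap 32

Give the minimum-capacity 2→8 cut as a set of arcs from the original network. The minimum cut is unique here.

augment #1: 2→6→8 push 17
augment #2: 2→3→12→8 push 27
augment #3: 2→10→12→8 push 8
augment #4: 2→1→5→6→8 push 7
augment #5: 2→3→0→4→8 push 11
augment #6: 2→7→0→4→8 push 1
augment #7: 2→14→7→0→4→8 push 9
augment #8: 2→14→7→0→12→8 push 6
augment #9: 2→14→9→13→6→8 push 1
augment #10: 2→14→9→10→5→6→8 push 4
max flow = 91; residual-reachable set from 2 gives S-side
cut edges (S→T): {(1,5), (2,3), (2,6), (2,7), (2,10), (2,14)} total cap 91

Min-cut arcs: {(1,5), (2,3), (2,6), (2,7), (2,10), (2,14)} (total capacity 91)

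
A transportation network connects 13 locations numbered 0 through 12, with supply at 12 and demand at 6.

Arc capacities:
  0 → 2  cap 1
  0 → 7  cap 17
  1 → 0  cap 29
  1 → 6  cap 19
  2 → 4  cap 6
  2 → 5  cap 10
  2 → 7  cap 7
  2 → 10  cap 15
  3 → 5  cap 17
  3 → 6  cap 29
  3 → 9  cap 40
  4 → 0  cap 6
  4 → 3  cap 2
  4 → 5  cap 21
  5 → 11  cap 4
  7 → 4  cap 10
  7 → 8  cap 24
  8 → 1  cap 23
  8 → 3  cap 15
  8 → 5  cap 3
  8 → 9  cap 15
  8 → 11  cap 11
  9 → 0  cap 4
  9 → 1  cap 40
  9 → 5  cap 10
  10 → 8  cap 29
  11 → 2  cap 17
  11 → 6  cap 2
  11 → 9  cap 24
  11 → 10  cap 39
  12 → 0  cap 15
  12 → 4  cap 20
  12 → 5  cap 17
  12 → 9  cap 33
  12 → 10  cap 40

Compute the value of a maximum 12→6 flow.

augment #1: 12→4→3→6 bottleneck 2, total now 2
augment #2: 12→5→11→6 bottleneck 2, total now 4
augment #3: 12→9→1→6 bottleneck 19, total now 23
augment #4: 12→10→8→3→6 bottleneck 15, total now 38

Maximum flow value: 38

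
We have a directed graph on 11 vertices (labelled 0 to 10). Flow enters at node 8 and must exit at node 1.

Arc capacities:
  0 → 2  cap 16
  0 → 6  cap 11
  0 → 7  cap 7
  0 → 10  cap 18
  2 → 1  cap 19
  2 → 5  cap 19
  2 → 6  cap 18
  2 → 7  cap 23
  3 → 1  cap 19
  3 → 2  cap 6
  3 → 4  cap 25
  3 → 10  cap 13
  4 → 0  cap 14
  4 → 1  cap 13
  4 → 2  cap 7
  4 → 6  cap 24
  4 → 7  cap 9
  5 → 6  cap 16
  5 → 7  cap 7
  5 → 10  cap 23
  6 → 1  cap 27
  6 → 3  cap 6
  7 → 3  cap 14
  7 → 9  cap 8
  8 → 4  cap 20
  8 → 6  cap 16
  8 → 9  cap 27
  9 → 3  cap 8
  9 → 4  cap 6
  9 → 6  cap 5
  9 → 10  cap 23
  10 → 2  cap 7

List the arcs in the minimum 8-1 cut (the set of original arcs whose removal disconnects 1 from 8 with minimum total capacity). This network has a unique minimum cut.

Min-cut arcs: {(8,4), (8,6), (9,3), (9,4), (9,6), (10,2)} (total capacity 62)

augment #1: 8→4→1 push 13
augment #2: 8→6→1 push 16
augment #3: 8→4→2→1 push 7
augment #4: 8→9→3→1 push 8
augment #5: 8→9→6→1 push 5
augment #6: 8→9→4→6→1 push 6
augment #7: 8→9→10→2→1 push 7
max flow = 62; residual-reachable set from 8 gives S-side
cut edges (S→T): {(8,4), (8,6), (9,3), (9,4), (9,6), (10,2)} total cap 62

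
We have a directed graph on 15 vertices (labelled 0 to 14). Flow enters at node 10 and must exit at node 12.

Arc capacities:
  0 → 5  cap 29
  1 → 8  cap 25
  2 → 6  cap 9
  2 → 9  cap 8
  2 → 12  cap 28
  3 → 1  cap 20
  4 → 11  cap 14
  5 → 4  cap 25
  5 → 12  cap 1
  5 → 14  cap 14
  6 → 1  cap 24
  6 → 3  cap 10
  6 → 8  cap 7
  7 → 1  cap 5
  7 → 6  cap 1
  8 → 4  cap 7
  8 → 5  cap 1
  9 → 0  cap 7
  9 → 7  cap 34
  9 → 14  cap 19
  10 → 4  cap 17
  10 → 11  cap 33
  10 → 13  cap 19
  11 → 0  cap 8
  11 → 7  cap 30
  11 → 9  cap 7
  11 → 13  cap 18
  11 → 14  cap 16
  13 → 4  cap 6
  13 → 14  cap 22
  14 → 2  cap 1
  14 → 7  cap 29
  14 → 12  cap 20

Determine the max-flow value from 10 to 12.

Maximum flow value: 22

augment #1: 10→11→14→12 bottleneck 16, total now 16
augment #2: 10→13→14→12 bottleneck 4, total now 20
augment #3: 10→11→0→5→12 bottleneck 1, total now 21
augment #4: 10→13→14→2→12 bottleneck 1, total now 22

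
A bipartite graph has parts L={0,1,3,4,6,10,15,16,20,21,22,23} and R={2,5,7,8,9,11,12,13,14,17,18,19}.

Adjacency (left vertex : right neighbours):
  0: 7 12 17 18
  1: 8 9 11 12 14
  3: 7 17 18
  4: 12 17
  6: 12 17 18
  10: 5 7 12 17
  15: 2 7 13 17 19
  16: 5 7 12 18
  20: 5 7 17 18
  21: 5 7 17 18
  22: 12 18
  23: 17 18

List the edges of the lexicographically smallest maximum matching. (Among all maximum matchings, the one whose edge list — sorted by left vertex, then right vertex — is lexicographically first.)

|M| = 7 (so the lex-smallest maximum matching has 7 edges)
process left vertices in ascending order; for each, take the smallest-labelled available neighbour that still permits 7 edges overall, or leave it unmatched if none does
lex-smallest matching: {0-7, 1-8, 3-17, 4-12, 6-18, 10-5, 15-2}

Lex-smallest maximum matching: {(0,7), (1,8), (3,17), (4,12), (6,18), (10,5), (15,2)}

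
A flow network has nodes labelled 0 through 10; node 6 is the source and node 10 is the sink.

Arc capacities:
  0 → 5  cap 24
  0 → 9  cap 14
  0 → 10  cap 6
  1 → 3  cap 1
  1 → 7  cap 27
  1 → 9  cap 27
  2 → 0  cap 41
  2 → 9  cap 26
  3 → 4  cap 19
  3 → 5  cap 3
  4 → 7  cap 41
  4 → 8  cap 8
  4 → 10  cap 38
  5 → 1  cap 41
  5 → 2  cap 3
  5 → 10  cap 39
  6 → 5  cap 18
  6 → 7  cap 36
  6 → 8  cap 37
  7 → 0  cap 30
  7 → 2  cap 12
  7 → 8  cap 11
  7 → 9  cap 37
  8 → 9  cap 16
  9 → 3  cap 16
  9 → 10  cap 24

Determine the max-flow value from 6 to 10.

augment #1: 6→5→10 bottleneck 18, total now 18
augment #2: 6→7→0→10 bottleneck 6, total now 24
augment #3: 6→7→9→10 bottleneck 24, total now 48
augment #4: 6→7→0→5→10 bottleneck 6, total now 54
augment #5: 6→8→9→3→4→10 bottleneck 16, total now 70

Maximum flow value: 70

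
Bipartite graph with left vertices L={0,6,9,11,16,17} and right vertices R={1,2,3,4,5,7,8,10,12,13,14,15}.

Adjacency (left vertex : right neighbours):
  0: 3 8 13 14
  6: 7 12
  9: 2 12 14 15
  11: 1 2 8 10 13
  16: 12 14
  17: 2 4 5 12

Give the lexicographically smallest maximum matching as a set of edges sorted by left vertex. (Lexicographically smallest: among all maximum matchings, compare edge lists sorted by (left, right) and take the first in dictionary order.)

Lex-smallest maximum matching: {(0,3), (6,7), (9,2), (11,1), (16,12), (17,4)}

|M| = 6 (so the lex-smallest maximum matching has 6 edges)
process left vertices in ascending order; for each, take the smallest-labelled available neighbour that still permits 6 edges overall, or leave it unmatched if none does
lex-smallest matching: {0-3, 6-7, 9-2, 11-1, 16-12, 17-4}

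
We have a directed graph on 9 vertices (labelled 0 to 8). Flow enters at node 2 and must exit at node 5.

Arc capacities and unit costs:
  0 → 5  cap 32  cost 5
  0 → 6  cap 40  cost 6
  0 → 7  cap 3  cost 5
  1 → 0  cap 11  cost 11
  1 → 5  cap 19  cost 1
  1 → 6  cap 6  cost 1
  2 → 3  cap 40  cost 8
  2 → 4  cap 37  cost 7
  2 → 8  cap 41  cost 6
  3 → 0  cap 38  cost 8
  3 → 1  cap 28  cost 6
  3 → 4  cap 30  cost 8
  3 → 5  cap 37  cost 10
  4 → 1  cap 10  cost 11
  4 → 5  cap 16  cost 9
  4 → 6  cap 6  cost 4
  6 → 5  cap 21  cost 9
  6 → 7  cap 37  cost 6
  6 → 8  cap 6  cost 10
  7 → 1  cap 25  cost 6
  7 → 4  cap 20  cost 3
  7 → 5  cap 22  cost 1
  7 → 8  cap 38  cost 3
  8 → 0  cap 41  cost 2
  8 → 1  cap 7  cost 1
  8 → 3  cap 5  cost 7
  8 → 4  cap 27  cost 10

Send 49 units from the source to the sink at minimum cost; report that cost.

shortest-cost path #1: 2→8→1→5 push 7 @ unit cost 8 (adds 56)
shortest-cost path #2: 2→8→0→5 push 32 @ unit cost 13 (adds 416)
shortest-cost path #3: 2→8→0→7→5 push 2 @ unit cost 14 (adds 28)
shortest-cost path #4: 2→3→1→5 push 8 @ unit cost 15 (adds 120)
total cost = 620

Minimum cost for 49 units: 620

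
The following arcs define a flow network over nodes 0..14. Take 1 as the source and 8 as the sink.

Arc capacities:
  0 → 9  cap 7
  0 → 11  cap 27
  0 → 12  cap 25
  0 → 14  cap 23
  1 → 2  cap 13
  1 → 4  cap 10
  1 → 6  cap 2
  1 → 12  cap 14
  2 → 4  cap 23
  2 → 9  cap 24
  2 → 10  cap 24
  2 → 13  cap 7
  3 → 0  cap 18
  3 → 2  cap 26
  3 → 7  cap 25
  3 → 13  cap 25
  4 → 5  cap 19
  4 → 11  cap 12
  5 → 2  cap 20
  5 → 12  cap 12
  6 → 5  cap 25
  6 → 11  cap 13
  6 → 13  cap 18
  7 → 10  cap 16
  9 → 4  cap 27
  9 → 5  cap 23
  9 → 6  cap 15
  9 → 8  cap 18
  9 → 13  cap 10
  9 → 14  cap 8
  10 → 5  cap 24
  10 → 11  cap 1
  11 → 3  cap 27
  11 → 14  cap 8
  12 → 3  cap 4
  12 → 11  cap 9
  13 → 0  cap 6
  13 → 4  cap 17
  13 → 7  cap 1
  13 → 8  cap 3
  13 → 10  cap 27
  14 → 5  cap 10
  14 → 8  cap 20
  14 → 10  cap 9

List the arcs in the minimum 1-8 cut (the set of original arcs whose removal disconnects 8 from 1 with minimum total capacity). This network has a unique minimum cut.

augment #1: 1→2→9→8 push 13
augment #2: 1→6→13→8 push 2
augment #3: 1→4→11→14→8 push 8
augment #4: 1→12→3→13→8 push 1
augment #5: 1→4→5→2→9→8 push 2
augment #6: 1→12→3→0→9→8 push 3
augment #7: 1→12→11→3→0→14→8 push 9
max flow = 38; residual-reachable set from 1 gives S-side
cut edges (S→T): {(1,2), (1,4), (1,6), (12,3), (12,11)} total cap 38

Min-cut arcs: {(1,2), (1,4), (1,6), (12,3), (12,11)} (total capacity 38)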